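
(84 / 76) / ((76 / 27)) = 567 / 1444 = 0.39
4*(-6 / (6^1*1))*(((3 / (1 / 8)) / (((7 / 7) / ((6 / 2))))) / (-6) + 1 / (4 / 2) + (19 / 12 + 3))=83 / 3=27.67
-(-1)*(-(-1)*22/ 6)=11/ 3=3.67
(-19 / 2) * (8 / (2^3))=-9.50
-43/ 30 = -1.43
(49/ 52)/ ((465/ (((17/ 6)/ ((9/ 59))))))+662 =864435787/ 1305720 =662.04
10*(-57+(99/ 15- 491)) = -5414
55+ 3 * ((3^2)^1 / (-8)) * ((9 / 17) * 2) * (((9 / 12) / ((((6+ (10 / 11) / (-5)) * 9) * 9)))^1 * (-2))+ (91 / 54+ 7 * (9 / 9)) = 14969201 / 235008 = 63.70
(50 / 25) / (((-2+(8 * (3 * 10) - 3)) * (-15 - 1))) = -1 / 1880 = -0.00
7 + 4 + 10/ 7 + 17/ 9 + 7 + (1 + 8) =30.32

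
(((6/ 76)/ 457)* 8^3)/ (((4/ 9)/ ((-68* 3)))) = -352512/ 8683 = -40.60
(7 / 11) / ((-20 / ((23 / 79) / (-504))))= 23 / 1251360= 0.00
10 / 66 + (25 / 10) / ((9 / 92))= 2545 / 99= 25.71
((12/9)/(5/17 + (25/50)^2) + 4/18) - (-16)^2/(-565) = 588098/188145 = 3.13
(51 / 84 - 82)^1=-2279 / 28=-81.39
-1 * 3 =-3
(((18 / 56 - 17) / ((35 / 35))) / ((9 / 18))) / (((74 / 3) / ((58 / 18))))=-13543 / 3108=-4.36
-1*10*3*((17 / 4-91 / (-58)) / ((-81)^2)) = -0.03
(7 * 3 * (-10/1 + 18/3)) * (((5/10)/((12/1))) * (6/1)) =-21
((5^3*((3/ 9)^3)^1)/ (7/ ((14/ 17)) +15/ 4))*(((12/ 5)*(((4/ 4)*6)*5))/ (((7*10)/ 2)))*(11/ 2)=4400/ 1029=4.28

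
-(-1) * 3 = 3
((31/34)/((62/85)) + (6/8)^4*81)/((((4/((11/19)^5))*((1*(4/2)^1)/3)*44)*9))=100744721/60852609024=0.00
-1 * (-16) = 16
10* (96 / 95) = 192 / 19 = 10.11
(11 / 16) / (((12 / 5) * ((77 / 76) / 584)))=6935 / 42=165.12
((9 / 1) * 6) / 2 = 27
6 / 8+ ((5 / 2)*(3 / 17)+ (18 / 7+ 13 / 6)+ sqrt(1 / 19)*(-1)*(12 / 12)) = 8467 / 1428 - sqrt(19) / 19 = 5.70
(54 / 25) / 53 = 54 / 1325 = 0.04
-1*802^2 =-643204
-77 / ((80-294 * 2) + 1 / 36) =2772 / 18287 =0.15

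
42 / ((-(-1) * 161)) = 0.26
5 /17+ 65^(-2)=0.29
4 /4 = 1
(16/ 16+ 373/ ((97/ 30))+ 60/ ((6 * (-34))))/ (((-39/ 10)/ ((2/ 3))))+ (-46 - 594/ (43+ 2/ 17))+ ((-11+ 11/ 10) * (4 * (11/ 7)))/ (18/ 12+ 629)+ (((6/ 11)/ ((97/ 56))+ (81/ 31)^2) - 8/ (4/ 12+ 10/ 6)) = -76.57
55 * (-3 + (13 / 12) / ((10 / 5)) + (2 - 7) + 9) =2035 / 24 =84.79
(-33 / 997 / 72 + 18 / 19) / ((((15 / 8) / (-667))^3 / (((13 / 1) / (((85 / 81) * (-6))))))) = 10628425672108192 / 120761625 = 88011615.21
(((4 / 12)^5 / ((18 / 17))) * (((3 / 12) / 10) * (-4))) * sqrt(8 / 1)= -17 * sqrt(2) / 21870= -0.00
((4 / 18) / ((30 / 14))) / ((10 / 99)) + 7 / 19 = 1988 / 1425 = 1.40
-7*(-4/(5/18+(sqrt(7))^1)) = -2520/2243+9072*sqrt(7)/2243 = 9.58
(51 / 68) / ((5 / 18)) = 27 / 10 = 2.70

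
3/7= 0.43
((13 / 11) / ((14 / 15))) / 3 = 65 / 154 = 0.42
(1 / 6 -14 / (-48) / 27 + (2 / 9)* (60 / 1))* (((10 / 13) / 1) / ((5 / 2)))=8755 / 2106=4.16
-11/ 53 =-0.21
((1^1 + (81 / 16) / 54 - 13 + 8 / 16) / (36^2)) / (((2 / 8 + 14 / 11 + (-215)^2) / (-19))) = 76285 / 21088169856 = 0.00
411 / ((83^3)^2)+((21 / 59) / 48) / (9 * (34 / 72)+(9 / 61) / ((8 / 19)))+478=41399611723437202193 / 86609774309181790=478.00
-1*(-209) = 209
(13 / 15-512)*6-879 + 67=-19394 / 5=-3878.80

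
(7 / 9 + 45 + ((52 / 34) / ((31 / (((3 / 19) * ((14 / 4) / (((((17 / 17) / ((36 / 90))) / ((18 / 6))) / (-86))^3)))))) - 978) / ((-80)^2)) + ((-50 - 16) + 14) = -398580877561 / 36046800000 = -11.06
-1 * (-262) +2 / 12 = 1573 / 6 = 262.17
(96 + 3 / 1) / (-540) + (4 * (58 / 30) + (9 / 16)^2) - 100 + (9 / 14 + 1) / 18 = -7422293 / 80640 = -92.04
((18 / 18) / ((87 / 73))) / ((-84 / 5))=-365 / 7308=-0.05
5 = 5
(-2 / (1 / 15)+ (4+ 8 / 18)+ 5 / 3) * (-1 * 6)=430 / 3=143.33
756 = 756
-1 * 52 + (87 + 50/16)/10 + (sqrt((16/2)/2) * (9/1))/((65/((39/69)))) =-78809/1840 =-42.83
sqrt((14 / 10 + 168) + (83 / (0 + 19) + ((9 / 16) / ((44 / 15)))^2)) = sqrt(777419228785) / 66880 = 13.18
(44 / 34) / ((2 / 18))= 198 / 17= 11.65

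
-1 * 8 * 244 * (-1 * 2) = 3904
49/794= 0.06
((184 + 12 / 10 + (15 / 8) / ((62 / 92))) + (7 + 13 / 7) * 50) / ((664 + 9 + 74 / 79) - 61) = 216289597 / 210151480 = 1.03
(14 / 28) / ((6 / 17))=17 / 12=1.42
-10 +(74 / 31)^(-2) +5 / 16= -208351 / 21904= -9.51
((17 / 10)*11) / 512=187 / 5120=0.04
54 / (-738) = -3 / 41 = -0.07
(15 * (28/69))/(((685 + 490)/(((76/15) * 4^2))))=34048/81075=0.42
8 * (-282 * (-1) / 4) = 564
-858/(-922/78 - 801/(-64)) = -2141568/1735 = -1234.33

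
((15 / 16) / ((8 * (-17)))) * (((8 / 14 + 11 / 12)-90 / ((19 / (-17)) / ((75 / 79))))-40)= -23916325 / 91452928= -0.26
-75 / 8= -9.38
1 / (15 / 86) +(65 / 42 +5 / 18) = 2381 / 315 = 7.56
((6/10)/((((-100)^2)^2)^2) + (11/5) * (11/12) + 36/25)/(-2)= -518500000000000009/300000000000000000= -1.73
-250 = -250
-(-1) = 1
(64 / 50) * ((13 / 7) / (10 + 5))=416 / 2625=0.16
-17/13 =-1.31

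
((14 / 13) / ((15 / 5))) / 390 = 7 / 7605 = 0.00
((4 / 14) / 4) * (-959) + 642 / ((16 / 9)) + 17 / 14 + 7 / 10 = 82471 / 280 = 294.54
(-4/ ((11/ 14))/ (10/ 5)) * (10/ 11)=-280/ 121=-2.31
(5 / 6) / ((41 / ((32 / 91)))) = 80 / 11193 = 0.01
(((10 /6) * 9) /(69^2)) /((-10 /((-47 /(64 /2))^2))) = -0.00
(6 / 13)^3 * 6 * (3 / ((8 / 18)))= 3.98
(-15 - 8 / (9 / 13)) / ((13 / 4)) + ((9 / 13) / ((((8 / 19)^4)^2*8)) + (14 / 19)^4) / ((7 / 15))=2581174224577199759 / 14325447206633472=180.18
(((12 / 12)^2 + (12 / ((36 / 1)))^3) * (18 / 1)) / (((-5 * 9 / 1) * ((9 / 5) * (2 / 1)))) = -28 / 243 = -0.12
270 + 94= 364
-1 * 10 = -10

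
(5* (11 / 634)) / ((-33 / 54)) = -45 / 317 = -0.14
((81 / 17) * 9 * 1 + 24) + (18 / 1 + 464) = 9331 / 17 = 548.88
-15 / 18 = -5 / 6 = -0.83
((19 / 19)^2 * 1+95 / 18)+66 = 1301 / 18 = 72.28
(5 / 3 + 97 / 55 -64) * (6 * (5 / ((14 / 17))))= -169898 / 77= -2206.47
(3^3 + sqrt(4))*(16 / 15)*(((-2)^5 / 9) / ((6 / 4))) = -29696 / 405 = -73.32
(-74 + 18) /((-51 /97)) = 5432 /51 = 106.51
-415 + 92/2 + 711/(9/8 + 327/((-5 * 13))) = -373053/677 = -551.04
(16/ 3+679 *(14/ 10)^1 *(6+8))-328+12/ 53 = 10323838/ 795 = 12985.96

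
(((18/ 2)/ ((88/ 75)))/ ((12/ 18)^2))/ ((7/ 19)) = 115425/ 2464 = 46.84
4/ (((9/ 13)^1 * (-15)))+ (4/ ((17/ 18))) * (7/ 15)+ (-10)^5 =-99998.41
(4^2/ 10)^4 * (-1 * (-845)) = 692224/ 125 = 5537.79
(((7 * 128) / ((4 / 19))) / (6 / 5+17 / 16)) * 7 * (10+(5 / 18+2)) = 263361280 / 1629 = 161670.52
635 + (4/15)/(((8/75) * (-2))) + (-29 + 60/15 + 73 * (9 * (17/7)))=2204.32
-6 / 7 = -0.86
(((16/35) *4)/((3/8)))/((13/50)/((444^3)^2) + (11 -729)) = -13075145396311818240/1925264084820210892709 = -0.01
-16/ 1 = -16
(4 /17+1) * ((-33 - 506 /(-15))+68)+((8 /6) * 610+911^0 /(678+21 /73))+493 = 390361269 /280585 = 1391.24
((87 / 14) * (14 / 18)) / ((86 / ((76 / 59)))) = 551 / 7611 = 0.07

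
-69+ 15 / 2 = -123 / 2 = -61.50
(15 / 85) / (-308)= -3 / 5236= -0.00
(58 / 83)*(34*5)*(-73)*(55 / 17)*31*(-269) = 19419029300 / 83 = 233964208.43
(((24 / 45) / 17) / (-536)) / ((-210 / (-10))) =-1 / 358785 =-0.00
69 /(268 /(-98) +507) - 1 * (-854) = 21104867 /24709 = 854.14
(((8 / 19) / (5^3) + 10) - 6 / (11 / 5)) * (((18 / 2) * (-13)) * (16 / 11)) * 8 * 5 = -2846757888 / 57475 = -49530.37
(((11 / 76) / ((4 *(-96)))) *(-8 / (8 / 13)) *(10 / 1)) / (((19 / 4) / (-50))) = -17875 / 34656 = -0.52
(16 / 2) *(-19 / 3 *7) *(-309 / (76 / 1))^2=-222789 / 38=-5862.87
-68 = -68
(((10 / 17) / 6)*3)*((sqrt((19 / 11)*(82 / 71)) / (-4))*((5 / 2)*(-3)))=75*sqrt(1216798) / 106216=0.78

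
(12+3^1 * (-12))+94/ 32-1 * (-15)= -97/ 16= -6.06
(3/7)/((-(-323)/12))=0.02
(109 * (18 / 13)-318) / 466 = -1086 / 3029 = -0.36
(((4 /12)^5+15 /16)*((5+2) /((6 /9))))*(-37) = -948199 /2592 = -365.82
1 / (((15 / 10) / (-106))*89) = -212 / 267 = -0.79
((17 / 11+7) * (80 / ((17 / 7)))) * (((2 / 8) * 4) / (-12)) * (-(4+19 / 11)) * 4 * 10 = 5374.04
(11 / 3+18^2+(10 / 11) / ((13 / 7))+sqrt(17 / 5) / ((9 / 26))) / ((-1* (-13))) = 2* sqrt(85) / 45+140779 / 5577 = 25.65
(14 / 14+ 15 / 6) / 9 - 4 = -65 / 18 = -3.61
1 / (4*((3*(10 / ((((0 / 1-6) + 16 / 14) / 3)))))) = -17 / 1260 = -0.01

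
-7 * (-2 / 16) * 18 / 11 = 63 / 44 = 1.43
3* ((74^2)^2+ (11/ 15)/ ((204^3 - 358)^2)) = 32416230686553620975051/ 360341581808180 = 89959728.00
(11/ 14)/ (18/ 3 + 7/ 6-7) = 33/ 7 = 4.71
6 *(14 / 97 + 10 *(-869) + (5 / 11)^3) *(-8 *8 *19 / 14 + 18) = 3244561033332 / 903749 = 3590113.00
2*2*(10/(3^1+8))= 40/11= 3.64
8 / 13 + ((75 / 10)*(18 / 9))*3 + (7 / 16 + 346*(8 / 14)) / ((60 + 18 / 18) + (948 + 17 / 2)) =67866789 / 1481480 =45.81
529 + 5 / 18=9527 / 18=529.28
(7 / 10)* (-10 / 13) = -7 / 13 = -0.54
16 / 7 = 2.29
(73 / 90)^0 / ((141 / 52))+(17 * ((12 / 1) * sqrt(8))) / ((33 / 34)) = 52 / 141+4624 * sqrt(2) / 11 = 594.85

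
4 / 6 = 2 / 3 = 0.67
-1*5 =-5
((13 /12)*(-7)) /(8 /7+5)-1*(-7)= 2975 /516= 5.77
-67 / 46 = -1.46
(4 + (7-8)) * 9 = 27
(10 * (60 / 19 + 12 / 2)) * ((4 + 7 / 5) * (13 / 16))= 30537 / 76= 401.80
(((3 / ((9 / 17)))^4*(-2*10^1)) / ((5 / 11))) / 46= -1837462 / 1863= -986.29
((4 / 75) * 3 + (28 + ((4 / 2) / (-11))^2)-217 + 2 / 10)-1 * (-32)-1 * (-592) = 1317064 / 3025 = 435.39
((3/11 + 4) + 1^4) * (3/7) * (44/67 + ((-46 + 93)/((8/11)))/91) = 527307/170716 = 3.09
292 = 292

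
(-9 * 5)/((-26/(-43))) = -74.42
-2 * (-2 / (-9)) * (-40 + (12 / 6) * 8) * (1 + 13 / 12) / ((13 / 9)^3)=16200 / 2197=7.37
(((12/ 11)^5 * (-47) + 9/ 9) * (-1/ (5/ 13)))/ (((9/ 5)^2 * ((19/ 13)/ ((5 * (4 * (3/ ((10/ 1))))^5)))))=187128475872/ 382496125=489.23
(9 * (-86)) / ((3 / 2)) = -516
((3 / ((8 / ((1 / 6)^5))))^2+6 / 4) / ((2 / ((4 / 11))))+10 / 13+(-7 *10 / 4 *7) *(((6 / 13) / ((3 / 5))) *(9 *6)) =-156406056910835 / 30743691264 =-5087.42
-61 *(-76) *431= 1998116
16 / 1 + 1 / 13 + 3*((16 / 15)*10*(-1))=-207 / 13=-15.92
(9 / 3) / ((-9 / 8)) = -8 / 3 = -2.67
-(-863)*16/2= 6904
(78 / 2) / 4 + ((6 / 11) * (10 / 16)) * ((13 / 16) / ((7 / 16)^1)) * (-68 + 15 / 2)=-1599 / 56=-28.55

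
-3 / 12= -0.25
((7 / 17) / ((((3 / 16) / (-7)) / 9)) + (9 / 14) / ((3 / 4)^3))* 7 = -48848 / 51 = -957.80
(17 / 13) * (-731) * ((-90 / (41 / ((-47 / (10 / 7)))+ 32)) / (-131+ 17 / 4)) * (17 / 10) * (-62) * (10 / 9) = 86185221640 / 33343869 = 2584.74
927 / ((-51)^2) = 103 / 289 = 0.36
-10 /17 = -0.59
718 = 718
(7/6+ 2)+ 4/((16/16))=43/6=7.17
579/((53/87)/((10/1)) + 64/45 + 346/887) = 1340425530/4336637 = 309.09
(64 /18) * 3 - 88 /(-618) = 3340 /309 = 10.81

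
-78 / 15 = -26 / 5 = -5.20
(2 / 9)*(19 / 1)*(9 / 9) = 38 / 9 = 4.22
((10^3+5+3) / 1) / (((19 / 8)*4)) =106.11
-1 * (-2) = 2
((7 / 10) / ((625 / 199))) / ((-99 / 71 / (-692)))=34220438 / 309375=110.61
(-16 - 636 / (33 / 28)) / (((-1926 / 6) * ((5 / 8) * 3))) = 48896 / 52965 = 0.92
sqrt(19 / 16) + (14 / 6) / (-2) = -7 / 6 + sqrt(19) / 4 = -0.08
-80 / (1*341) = -80 / 341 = -0.23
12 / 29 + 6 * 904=157308 / 29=5424.41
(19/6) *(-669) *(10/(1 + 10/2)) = -21185/6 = -3530.83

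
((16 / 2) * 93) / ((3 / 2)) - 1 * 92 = 404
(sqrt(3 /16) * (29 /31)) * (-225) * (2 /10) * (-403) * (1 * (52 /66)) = 73515 * sqrt(3) /22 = 5787.81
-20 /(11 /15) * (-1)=300 /11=27.27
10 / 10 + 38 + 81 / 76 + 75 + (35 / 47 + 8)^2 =191.54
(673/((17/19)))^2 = 163507369/289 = 565769.44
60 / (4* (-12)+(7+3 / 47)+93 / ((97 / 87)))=273540 / 193649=1.41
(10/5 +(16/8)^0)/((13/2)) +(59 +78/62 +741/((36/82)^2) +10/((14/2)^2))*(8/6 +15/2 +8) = 841137824369/12796056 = 65734.15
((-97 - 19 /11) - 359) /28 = -5035 /308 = -16.35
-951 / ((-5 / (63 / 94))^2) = -3774519 / 220900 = -17.09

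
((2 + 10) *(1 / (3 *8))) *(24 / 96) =1 / 8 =0.12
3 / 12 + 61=245 / 4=61.25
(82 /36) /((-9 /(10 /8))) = -205 /648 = -0.32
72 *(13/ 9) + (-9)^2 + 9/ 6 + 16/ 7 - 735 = -7647/ 14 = -546.21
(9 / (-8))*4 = -9 / 2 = -4.50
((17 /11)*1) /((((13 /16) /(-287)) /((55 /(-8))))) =48790 /13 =3753.08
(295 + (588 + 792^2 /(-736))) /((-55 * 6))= -707 /7590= -0.09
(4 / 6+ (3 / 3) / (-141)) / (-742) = -31 / 34874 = -0.00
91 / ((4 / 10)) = 455 / 2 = 227.50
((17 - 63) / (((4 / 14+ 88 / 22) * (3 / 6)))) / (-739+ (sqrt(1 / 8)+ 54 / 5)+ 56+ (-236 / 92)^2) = 128726860 * sqrt(2) / 10627147623747+ 342732515008 / 10627147623747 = 0.03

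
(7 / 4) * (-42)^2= 3087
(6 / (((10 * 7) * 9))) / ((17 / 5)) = 1 / 357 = 0.00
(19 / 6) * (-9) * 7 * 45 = -17955 / 2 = -8977.50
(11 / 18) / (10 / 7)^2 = 539 / 1800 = 0.30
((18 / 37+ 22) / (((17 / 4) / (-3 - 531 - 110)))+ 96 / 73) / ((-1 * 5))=156395552 / 229585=681.21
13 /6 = 2.17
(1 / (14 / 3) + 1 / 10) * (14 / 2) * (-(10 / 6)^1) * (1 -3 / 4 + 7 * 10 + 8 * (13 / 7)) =-26213 / 84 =-312.06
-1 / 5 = -0.20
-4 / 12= -1 / 3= -0.33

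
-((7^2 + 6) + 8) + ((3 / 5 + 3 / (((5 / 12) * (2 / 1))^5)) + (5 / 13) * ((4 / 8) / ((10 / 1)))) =-8923819 / 162500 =-54.92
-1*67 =-67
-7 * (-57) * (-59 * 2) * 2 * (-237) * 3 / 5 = 66950604 / 5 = 13390120.80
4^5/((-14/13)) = -6656/7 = -950.86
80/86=0.93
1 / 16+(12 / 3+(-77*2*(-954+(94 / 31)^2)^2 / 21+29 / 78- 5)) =-1257466192467659 / 192092368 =-6546153.84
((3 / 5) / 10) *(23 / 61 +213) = 19524 / 1525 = 12.80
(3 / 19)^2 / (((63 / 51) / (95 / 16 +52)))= 47277 / 40432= 1.17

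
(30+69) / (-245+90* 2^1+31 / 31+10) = -11 / 6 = -1.83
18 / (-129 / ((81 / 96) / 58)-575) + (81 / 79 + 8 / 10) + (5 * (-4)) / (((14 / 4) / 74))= -98933662329 / 234977995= -421.03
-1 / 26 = -0.04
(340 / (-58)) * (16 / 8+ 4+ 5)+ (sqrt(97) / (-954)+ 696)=18314 / 29 - sqrt(97) / 954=631.51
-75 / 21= -25 / 7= -3.57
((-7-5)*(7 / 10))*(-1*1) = 42 / 5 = 8.40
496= 496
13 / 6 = 2.17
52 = 52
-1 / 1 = -1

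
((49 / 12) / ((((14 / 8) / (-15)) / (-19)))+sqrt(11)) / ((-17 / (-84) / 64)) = 5376 * sqrt(11) / 17+3575040 / 17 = 211345.30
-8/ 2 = -4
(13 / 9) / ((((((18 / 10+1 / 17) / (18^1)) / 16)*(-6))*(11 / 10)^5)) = -23.16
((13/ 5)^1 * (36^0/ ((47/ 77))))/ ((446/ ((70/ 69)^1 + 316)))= 10947937/ 3615945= 3.03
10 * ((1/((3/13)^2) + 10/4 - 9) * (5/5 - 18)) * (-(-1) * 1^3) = -18785/9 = -2087.22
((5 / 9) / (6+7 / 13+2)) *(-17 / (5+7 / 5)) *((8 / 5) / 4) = -1105 / 15984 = -0.07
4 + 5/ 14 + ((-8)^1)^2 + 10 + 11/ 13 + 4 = 15143/ 182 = 83.20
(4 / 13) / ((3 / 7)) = 28 / 39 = 0.72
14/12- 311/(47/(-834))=1556573/282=5519.76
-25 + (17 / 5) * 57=844 / 5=168.80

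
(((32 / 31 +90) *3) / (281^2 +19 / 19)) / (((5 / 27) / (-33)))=-0.62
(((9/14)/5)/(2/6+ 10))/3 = 9/2170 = 0.00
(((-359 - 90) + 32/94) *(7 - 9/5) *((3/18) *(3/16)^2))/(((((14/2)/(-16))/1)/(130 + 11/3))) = 109926531/26320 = 4176.54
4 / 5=0.80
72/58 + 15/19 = 1119/551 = 2.03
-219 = -219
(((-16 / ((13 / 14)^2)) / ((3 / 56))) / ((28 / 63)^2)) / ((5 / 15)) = -5260.69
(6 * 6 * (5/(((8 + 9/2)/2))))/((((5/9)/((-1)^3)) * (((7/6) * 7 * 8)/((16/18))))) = -0.71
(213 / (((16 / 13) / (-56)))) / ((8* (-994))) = 39 / 32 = 1.22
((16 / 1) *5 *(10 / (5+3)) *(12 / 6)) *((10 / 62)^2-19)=-3646800 / 961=-3794.80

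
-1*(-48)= 48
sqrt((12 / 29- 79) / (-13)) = sqrt(859183) / 377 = 2.46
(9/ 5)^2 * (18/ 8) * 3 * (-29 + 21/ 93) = -487701/ 775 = -629.29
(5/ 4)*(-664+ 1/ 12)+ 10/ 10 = -39787/ 48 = -828.90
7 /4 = 1.75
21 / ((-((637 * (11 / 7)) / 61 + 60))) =-1281 / 4661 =-0.27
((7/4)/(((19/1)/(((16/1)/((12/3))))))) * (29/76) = 203/1444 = 0.14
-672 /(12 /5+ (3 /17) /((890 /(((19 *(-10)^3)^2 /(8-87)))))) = 33467560 /45005473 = 0.74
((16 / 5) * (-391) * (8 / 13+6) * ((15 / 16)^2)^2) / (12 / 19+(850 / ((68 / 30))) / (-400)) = 1078133625 / 51584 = 20900.54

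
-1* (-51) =51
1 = 1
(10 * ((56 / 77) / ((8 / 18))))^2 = 32400 / 121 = 267.77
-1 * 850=-850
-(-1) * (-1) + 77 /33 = 4 /3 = 1.33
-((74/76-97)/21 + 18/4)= 0.07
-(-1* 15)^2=-225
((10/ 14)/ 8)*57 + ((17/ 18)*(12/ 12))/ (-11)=27739/ 5544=5.00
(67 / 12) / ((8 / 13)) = 871 / 96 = 9.07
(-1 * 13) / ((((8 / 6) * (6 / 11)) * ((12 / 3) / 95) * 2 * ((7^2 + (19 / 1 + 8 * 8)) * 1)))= -1235 / 768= -1.61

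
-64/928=-2/29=-0.07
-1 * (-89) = 89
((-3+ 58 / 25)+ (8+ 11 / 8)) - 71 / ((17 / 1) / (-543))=2276.52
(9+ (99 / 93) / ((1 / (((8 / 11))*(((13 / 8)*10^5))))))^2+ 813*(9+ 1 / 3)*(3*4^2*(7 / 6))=15829952792.56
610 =610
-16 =-16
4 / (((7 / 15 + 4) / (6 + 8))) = 840 / 67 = 12.54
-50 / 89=-0.56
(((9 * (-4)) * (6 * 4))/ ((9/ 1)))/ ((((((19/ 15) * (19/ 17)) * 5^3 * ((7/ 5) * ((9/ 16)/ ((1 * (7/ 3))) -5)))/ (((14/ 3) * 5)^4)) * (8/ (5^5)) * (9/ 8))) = 130614400000000/ 15585453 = 8380532.80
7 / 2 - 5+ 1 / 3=-1.17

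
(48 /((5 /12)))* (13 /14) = 3744 /35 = 106.97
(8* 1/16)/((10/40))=2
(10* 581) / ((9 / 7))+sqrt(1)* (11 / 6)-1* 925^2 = -15319877 / 18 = -851104.28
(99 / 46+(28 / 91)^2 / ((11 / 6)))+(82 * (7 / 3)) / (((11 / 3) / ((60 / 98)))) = 20443239 / 598598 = 34.15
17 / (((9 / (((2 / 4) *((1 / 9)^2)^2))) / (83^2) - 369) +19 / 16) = -1873808 / 38652197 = -0.05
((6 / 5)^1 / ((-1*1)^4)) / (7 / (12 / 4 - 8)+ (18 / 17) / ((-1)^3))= -102 / 209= -0.49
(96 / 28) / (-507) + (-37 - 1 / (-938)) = -838031 / 22646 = -37.01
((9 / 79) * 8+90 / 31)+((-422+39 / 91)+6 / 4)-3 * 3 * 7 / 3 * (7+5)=-22911853 / 34286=-668.26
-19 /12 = -1.58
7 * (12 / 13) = 84 / 13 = 6.46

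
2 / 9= 0.22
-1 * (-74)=74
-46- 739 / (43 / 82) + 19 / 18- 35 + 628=-861.20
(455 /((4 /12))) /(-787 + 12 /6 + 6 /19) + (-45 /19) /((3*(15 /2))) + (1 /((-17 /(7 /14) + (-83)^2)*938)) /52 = -174730579853569 /94714344259080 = -1.84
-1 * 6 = -6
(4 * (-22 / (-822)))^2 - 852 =-143918756 / 168921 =-851.99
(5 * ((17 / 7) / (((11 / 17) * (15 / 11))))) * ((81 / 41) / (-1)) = -7803 / 287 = -27.19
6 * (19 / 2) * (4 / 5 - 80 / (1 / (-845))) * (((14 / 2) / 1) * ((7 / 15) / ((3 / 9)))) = 944045172 / 25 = 37761806.88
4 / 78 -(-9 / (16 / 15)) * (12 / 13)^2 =3671 / 507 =7.24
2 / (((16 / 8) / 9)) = 9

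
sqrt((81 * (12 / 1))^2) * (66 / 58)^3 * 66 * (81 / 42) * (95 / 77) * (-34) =-9138935785320 / 1195061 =-7647254.65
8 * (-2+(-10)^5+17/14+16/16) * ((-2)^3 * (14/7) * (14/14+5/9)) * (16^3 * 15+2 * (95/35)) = 1223444133883.94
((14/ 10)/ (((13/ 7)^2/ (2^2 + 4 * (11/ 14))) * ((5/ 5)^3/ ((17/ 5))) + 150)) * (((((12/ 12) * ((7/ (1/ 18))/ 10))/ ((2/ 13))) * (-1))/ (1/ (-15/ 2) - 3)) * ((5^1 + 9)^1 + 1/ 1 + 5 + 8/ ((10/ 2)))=221041548/ 41987215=5.26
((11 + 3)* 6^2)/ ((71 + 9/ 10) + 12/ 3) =1680/ 253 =6.64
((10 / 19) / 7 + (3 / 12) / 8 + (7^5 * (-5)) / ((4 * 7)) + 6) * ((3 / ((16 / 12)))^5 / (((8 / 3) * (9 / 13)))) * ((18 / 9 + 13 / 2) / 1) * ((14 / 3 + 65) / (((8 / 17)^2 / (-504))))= 126082469686.41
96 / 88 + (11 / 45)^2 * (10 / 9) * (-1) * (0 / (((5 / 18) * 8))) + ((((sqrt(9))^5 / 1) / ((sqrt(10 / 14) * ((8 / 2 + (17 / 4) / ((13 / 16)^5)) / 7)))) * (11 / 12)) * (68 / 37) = 12 / 11 + 1458067611 * sqrt(35) / 40711100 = 212.98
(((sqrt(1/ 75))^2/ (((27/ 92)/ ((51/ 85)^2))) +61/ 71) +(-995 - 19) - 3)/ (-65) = 405814718/ 25959375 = 15.63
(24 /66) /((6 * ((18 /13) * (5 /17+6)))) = 221 /31779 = 0.01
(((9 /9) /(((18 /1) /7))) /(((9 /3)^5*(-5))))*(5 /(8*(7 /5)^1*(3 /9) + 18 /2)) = -0.00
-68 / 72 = -17 / 18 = -0.94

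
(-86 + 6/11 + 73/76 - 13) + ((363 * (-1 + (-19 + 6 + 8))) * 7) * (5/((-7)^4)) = -37060255/286748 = -129.24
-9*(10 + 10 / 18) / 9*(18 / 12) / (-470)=0.03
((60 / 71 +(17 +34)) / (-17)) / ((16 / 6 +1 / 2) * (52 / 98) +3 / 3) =-1.14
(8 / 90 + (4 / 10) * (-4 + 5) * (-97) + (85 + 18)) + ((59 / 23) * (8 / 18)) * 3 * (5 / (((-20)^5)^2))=6813593600000177 / 105984000000000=64.29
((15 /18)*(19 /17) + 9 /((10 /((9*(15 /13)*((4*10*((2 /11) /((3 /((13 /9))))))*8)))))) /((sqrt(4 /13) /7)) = 2063635*sqrt(13) /2244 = 3315.75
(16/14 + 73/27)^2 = 528529/35721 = 14.80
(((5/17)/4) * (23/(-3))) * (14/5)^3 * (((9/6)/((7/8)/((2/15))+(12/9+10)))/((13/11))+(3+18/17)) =-4123248962/80681575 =-51.11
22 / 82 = 11 / 41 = 0.27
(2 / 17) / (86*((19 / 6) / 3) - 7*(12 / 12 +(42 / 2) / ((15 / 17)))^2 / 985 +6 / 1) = 443250 / 348154679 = 0.00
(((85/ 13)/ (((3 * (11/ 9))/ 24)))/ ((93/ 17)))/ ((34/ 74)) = 75480/ 4433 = 17.03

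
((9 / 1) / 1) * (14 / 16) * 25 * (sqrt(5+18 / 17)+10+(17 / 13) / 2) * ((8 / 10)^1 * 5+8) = 4725 * sqrt(1751) / 34+1308825 / 52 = 30984.93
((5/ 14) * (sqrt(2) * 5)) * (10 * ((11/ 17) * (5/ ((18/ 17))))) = 6875 * sqrt(2)/ 126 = 77.16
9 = 9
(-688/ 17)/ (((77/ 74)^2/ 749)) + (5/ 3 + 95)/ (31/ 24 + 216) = -60064106736/ 2145451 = -27996.03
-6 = -6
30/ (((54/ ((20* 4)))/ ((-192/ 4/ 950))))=-128/ 57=-2.25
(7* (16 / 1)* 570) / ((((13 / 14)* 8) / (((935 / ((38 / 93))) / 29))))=255647700 / 377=678110.61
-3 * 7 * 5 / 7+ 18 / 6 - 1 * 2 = -14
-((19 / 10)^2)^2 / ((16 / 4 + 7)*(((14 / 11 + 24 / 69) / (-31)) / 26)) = 1207945349 / 2050000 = 589.24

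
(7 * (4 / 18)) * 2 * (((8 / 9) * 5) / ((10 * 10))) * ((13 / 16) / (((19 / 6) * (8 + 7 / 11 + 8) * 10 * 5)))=1001 / 23469750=0.00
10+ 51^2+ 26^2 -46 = 3241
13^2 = 169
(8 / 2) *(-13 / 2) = -26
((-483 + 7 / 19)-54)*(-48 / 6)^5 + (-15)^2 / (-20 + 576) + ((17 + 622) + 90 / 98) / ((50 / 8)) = 227558562036811 / 12940900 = 17584446.37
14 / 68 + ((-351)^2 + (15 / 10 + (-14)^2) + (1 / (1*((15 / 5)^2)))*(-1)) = 18879985 / 153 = 123398.59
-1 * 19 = -19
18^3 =5832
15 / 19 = 0.79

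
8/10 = 0.80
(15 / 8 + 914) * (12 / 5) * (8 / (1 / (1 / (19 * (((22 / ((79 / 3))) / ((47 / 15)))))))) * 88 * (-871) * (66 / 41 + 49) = -31467871699888 / 2337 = -13465071330.72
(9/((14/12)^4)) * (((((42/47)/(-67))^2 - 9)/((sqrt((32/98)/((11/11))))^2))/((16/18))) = -585530179245/3887150792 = -150.63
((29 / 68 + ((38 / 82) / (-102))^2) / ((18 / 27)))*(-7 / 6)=-26106353 / 34978248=-0.75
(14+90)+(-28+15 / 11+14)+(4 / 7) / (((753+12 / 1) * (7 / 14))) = 5381863 / 58905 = 91.37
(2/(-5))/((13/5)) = -2/13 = -0.15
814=814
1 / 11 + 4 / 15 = 59 / 165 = 0.36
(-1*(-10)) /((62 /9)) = 45 /31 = 1.45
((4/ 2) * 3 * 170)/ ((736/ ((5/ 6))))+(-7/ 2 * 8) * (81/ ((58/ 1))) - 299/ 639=-261977621/ 6819408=-38.42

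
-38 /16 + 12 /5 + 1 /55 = 19 /440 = 0.04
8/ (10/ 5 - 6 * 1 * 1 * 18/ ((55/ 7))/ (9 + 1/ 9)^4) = 4973339360/ 1242094811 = 4.00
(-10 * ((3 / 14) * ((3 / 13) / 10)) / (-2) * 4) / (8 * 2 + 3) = 9 / 1729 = 0.01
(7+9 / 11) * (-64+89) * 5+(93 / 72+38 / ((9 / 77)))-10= 1024591 / 792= 1293.68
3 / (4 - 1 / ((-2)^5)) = 32 / 43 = 0.74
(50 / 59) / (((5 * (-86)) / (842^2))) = -3544820 / 2537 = -1397.25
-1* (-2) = 2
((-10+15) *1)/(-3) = -5/3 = -1.67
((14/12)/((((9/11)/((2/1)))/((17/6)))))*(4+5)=1309/18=72.72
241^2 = 58081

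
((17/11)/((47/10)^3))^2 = 289000000/1304285054809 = 0.00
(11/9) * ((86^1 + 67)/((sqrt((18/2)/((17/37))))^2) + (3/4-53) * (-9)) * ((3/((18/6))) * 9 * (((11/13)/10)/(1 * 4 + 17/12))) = 25683339/312650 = 82.15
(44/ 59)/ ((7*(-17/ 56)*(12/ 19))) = -1672/ 3009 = -0.56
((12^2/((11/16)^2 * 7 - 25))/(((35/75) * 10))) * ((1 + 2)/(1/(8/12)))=-12288/4319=-2.85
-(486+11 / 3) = -1469 / 3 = -489.67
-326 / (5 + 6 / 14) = -1141 / 19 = -60.05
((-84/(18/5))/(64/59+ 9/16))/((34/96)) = -211456/5287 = -40.00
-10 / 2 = -5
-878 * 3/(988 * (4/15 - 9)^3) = 4444875/1110556954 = 0.00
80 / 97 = 0.82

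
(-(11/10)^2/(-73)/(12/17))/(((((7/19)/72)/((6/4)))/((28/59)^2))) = 9848916/6352825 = 1.55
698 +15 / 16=11183 / 16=698.94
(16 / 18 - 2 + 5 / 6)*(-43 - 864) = 4535 / 18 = 251.94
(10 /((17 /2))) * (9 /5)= 36 /17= 2.12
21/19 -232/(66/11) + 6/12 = -4225/114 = -37.06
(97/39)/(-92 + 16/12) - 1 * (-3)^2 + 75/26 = -21721/3536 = -6.14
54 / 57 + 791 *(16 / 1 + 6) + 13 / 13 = 17403.95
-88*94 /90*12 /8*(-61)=126148 /15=8409.87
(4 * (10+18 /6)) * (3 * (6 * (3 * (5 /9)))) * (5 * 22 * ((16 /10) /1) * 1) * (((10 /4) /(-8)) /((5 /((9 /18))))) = -8580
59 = 59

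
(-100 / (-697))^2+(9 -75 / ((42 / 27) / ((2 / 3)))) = -78631058 / 3400663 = -23.12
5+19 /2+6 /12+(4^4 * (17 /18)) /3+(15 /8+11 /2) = 22241 /216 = 102.97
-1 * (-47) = 47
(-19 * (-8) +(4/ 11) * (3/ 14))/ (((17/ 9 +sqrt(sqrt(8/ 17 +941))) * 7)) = -72561015 * sqrt(272085)/ 27917221486 - 4401139095/ 27917221486 +137059695 * 16005^(1/ 4) * 17^(3/ 4)/ 27917221486 +38414655 * 16005^(3/ 4) * 17^(1/ 4)/ 27917221486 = 2.92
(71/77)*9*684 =437076/77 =5676.31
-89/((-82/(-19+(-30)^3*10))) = -24031691/82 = -293069.40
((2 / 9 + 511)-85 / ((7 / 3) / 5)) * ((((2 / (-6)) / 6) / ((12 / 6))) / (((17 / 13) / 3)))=-67379 / 3213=-20.97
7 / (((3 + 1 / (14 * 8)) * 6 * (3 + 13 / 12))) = 32 / 337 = 0.09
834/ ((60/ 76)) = 1056.40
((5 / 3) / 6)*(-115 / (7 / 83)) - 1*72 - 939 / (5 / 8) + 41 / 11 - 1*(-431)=-10522807 / 6930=-1518.44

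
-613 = -613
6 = 6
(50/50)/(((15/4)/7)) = 28/15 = 1.87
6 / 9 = 2 / 3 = 0.67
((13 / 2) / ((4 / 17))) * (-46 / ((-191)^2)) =-0.03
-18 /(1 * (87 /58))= -12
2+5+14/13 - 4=4.08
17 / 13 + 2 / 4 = 47 / 26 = 1.81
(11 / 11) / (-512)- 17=-8705 / 512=-17.00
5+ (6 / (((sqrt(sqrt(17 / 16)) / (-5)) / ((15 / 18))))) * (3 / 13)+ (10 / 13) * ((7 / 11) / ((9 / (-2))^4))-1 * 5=1120 / 938223-150 * 17^(3 / 4) / 221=-5.68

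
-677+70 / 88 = -676.20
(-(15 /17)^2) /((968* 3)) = -75 /279752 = -0.00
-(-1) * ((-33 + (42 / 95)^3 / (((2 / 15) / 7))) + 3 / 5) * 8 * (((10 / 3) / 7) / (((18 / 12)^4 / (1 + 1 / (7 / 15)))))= -110736384 / 1680455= -65.90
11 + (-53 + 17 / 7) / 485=36991 / 3395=10.90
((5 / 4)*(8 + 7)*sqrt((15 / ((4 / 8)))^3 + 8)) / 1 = 150*sqrt(422) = 3081.40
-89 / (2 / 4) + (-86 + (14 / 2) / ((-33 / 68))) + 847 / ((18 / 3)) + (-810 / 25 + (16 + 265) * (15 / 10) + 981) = 203419 / 165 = 1232.84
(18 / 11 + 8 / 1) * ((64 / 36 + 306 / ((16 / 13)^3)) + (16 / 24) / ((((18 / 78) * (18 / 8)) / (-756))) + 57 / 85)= -66768292883 / 8616960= -7748.47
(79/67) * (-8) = -632/67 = -9.43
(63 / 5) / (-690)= -21 / 1150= -0.02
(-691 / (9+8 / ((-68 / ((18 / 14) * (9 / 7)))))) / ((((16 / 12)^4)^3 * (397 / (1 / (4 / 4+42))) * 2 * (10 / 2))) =-33988781547 / 2334191412838400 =-0.00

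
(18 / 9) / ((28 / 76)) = 38 / 7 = 5.43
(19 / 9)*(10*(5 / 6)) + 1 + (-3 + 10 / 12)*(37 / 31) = 26795 / 1674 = 16.01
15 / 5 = 3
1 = 1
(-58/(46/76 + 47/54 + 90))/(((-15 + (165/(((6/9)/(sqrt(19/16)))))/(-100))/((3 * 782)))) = 2978256384000/29062313443 - 122853075840 * sqrt(19)/29062313443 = 84.05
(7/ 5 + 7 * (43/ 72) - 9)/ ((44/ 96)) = -1231/ 165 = -7.46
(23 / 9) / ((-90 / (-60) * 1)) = 46 / 27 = 1.70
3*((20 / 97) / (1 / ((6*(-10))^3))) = -12960000 / 97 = -133608.25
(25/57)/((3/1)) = 25/171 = 0.15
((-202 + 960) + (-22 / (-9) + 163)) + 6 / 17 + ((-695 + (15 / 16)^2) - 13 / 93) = 278705063 / 1214208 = 229.54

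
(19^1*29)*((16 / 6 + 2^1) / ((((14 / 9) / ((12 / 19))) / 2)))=2088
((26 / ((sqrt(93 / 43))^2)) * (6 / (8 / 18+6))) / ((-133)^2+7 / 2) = 0.00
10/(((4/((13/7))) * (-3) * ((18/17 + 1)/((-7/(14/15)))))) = 1105/196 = 5.64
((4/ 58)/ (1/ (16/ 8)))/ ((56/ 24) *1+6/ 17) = 204/ 3973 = 0.05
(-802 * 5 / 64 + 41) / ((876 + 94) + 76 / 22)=-7623 / 342656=-0.02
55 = 55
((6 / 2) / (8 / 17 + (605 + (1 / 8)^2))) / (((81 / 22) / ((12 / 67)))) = 95744 / 397237707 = 0.00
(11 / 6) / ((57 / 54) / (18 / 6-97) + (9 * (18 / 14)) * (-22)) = -21714 / 3015277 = -0.01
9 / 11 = 0.82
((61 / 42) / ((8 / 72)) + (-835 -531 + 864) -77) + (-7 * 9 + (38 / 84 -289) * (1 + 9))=-147605 / 42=-3514.40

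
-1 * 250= -250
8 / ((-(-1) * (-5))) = -8 / 5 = -1.60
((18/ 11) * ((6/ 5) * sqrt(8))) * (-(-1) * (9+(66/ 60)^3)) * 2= 557874 * sqrt(2)/ 6875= 114.76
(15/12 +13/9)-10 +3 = -155/36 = -4.31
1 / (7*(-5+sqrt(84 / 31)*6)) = 155 / 15743+12*sqrt(651) / 15743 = 0.03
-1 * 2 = -2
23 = 23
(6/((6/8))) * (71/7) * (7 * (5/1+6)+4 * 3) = 50552/7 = 7221.71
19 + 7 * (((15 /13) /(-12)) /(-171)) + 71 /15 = 1055359 /44460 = 23.74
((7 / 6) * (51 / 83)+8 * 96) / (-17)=-127607 / 2822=-45.22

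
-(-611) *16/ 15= 9776/ 15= 651.73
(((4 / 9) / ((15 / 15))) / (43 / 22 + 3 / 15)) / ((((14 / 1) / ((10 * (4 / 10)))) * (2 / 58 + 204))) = 0.00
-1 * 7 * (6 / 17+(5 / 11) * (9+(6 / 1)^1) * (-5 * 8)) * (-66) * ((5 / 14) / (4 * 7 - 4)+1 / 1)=-8684247 / 68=-127709.51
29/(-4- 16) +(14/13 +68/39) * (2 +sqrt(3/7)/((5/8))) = 176 * sqrt(21)/273 +3269/780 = 7.15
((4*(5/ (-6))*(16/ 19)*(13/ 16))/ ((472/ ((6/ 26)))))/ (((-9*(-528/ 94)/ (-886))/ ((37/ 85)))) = 770377/ 90558864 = 0.01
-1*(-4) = 4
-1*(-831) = 831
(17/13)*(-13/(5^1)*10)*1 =-34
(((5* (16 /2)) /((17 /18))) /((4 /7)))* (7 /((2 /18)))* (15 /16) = 297675 /68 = 4377.57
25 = 25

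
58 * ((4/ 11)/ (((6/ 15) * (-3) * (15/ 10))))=-1160/ 99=-11.72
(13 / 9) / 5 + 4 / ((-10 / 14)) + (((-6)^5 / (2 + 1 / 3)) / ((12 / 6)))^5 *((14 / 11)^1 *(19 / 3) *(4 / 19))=-25907099967273446691109 / 1188495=-21798240604523743.63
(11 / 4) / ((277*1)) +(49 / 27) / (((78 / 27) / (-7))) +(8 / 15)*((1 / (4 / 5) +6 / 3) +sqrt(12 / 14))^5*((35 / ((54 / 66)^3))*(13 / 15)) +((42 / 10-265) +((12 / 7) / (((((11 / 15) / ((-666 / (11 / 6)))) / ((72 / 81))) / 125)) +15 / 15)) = -958843422307328413 / 12807269354880 +140886926323*sqrt(42) / 51438240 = -57116.68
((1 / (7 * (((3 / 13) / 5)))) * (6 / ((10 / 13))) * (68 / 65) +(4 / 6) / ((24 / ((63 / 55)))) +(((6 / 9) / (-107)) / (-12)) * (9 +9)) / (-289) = -49043 / 560252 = -0.09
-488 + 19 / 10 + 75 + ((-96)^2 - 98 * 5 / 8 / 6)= 1055363 / 120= 8794.69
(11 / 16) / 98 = 0.01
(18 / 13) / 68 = 9 / 442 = 0.02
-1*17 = -17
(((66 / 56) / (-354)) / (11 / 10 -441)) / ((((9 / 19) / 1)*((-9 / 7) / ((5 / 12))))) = -5225 / 1009095408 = -0.00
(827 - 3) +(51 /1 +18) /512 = 421957 /512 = 824.13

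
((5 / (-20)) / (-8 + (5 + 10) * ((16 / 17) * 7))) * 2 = -17 / 3088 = -0.01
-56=-56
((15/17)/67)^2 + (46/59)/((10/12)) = 0.94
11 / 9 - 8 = -61 / 9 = -6.78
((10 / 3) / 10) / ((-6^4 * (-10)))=1 / 38880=0.00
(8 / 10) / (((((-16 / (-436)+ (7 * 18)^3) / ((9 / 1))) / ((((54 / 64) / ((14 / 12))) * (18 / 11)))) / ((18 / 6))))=2145447 / 167891560760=0.00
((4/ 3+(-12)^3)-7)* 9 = -15603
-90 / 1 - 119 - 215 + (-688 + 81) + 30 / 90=-3092 / 3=-1030.67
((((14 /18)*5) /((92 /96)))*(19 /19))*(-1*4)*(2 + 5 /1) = -7840 /69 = -113.62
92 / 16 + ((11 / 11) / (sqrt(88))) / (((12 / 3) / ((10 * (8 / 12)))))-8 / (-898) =5.94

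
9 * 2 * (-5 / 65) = -18 / 13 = -1.38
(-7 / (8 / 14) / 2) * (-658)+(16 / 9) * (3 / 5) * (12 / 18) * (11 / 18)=6529709 / 1620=4030.68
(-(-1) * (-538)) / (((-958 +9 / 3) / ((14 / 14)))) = 538 / 955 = 0.56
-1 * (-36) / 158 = 18 / 79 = 0.23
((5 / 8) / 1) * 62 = 155 / 4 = 38.75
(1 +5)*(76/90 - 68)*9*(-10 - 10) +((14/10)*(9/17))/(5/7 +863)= 37272864921/513910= 72528.00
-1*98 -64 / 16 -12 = -114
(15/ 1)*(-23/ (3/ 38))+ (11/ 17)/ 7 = -520019/ 119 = -4369.91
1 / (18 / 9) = 1 / 2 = 0.50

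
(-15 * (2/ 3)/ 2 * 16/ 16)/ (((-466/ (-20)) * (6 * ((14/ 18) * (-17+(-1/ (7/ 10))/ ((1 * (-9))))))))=0.00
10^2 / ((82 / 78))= 3900 / 41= 95.12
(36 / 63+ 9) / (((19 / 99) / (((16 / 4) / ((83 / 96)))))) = 2547072 / 11039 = 230.73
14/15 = 0.93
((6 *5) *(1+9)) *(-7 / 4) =-525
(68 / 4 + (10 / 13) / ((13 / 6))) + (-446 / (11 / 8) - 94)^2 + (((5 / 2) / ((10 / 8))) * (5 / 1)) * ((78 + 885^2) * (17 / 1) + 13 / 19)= 51805387898391 / 388531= 133336562.33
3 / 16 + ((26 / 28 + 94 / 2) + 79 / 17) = 100461 / 1904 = 52.76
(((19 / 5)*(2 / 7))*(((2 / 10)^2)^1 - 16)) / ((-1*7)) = 2166 / 875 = 2.48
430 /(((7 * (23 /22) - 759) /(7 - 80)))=690580 /16537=41.76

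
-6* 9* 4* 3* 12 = -7776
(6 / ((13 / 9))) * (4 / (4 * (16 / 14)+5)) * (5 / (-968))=-945 / 105391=-0.01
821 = 821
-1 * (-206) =206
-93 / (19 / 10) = -930 / 19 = -48.95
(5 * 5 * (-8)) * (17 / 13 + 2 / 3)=-15400 / 39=-394.87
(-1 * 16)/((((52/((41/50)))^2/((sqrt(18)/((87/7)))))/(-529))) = 6224743 * sqrt(2)/12252500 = 0.72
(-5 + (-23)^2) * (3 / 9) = 524 / 3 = 174.67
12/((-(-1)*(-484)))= -0.02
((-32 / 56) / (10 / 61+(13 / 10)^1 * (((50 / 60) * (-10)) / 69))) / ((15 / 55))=-302.36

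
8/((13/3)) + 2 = 50/13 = 3.85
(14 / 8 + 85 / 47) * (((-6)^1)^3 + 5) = -141159 / 188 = -750.85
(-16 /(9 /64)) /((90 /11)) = -5632 /405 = -13.91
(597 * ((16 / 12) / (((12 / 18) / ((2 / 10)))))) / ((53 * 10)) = 597 / 1325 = 0.45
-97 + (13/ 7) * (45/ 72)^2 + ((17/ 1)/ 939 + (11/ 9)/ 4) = -121091563/ 1262016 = -95.95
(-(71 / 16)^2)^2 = 25411681 / 65536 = 387.75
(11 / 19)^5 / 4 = 161051 / 9904396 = 0.02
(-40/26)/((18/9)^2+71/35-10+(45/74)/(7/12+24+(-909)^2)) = 256815775300/662951457103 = 0.39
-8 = -8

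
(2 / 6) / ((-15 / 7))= -7 / 45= -0.16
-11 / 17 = -0.65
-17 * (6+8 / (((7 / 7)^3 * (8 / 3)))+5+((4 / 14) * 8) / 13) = -21930 / 91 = -240.99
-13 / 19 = -0.68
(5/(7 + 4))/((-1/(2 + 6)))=-40/11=-3.64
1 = 1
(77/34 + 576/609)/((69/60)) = 221590/79373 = 2.79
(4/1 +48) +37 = 89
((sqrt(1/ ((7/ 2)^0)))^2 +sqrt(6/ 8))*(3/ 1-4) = -1-sqrt(3)/ 2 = -1.87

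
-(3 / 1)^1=-3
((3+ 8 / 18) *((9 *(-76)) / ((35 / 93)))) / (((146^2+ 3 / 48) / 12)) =-42068736 / 11936995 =-3.52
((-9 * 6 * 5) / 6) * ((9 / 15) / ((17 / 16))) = -432 / 17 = -25.41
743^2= 552049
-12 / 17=-0.71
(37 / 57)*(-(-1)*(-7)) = -259 / 57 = -4.54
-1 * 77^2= -5929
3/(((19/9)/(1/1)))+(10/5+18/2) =236/19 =12.42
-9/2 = -4.50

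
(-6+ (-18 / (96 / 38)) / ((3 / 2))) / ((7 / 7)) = -43 / 4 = -10.75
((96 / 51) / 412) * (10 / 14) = 40 / 12257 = 0.00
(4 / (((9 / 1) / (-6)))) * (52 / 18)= -208 / 27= -7.70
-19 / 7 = -2.71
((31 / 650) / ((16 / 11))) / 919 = 341 / 9557600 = 0.00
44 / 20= 11 / 5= 2.20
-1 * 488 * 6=-2928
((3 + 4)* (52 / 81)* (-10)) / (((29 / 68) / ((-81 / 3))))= 247520 / 87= 2845.06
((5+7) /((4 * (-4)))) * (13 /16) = -39 /64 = -0.61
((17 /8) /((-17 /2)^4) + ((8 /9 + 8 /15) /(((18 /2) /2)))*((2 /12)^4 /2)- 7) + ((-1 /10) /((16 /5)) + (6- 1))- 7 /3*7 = -94712075381 /5157470880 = -18.36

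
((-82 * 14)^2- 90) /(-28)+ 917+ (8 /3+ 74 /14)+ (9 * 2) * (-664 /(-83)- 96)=-286343 /6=-47723.83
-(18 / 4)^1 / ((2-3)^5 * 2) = 9 / 4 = 2.25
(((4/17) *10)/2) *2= 40/17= 2.35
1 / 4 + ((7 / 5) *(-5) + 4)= -11 / 4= -2.75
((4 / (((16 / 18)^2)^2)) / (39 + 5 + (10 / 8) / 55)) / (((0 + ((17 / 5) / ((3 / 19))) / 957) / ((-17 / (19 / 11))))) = -11396161755 / 179009792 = -63.66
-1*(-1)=1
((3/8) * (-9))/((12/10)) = -45/16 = -2.81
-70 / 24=-35 / 12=-2.92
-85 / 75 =-17 / 15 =-1.13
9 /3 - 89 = -86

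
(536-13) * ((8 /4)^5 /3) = 16736 /3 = 5578.67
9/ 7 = 1.29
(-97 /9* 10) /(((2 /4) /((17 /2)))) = -1832.22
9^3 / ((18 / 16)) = 648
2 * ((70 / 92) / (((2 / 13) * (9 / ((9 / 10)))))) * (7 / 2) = 637 / 184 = 3.46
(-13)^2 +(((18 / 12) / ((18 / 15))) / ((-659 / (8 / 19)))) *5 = 2115999 / 12521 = 169.00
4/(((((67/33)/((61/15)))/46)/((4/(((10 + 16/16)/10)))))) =89792/67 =1340.18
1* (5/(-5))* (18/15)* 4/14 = -12/35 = -0.34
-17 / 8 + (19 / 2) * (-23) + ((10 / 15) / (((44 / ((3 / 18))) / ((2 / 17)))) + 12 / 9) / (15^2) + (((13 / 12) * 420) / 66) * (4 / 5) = -651635819 / 3029400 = -215.10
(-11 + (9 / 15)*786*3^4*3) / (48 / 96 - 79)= -1145878 / 785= -1459.72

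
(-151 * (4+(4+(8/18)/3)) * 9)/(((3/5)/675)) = -12457500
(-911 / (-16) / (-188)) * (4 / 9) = -911 / 6768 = -0.13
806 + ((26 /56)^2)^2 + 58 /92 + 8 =11517159047 /14137088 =814.68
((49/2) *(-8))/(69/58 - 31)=1624/247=6.57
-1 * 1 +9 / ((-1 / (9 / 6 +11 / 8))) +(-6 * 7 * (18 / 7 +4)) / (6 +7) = -5003 / 104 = -48.11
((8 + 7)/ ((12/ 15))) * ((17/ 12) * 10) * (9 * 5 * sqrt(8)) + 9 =9 + 95625 * sqrt(2)/ 4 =33817.54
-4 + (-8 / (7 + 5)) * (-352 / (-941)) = -11996 / 2823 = -4.25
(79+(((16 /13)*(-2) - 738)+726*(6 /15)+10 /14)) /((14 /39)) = -1031.68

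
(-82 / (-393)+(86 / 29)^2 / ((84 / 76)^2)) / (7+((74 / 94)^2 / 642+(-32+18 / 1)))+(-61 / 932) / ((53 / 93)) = -9315921980467293677 / 7940453326539920004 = -1.17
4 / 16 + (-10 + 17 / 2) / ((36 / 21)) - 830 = -6645 / 8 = -830.62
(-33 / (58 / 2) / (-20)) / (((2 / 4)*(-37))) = -33 / 10730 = -0.00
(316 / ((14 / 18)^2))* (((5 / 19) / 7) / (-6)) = -21330 / 6517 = -3.27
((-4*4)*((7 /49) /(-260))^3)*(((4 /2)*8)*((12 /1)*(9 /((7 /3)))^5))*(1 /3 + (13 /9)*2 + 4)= 76527504 /24356284225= 0.00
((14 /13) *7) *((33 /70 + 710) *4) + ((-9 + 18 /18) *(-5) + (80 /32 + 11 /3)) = 8373149 /390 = 21469.61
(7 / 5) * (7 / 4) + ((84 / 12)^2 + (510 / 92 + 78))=62097 / 460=134.99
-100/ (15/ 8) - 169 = -667/ 3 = -222.33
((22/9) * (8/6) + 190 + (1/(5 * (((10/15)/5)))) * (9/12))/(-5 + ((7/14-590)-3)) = -41987/129060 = -0.33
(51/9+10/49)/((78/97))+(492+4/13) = 5728511/11466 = 499.61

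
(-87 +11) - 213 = -289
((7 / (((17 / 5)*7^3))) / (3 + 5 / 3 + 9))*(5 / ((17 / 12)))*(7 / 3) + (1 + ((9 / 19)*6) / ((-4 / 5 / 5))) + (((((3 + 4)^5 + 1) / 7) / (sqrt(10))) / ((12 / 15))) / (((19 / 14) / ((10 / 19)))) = -52823291 / 3151834 + 42020*sqrt(10) / 361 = 351.33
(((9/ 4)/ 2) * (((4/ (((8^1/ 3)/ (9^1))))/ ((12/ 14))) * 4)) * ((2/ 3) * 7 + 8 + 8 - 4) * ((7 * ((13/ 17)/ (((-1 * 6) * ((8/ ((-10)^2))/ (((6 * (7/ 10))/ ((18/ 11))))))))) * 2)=-67622.70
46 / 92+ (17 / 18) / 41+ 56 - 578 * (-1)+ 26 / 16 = 636.15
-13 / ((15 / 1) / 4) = -52 / 15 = -3.47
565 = 565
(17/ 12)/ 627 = 17/ 7524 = 0.00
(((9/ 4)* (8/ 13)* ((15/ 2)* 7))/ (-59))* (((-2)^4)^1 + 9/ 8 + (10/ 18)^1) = -133665/ 6136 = -21.78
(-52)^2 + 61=2765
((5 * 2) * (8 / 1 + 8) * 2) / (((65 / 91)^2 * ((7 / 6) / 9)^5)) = 29386561536 / 1715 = 17135021.30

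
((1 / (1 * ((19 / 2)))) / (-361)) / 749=-2 / 5137391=-0.00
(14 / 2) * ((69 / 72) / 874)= 0.01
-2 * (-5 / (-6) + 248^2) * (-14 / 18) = 2583203 / 27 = 95674.19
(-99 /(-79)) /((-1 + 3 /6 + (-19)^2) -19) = 198 /53957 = 0.00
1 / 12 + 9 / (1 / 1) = 109 / 12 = 9.08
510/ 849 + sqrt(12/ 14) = 170/ 283 + sqrt(42)/ 7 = 1.53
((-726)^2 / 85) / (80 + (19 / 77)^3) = 240627587508 / 3105007415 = 77.50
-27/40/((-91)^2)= -0.00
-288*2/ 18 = -32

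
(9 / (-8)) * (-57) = 513 / 8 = 64.12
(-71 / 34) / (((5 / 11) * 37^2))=-781 / 232730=-0.00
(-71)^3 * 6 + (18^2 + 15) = -2147127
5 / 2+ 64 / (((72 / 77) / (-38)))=-46771 / 18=-2598.39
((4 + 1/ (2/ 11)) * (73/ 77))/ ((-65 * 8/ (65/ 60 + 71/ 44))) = -123443/ 2642640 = -0.05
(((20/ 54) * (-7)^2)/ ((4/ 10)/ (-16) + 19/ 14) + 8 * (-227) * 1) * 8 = -145213888/ 10071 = -14419.01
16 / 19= 0.84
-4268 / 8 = -1067 / 2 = -533.50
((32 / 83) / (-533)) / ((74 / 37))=-16 / 44239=-0.00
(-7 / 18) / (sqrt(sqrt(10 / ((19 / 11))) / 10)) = -7 * 11^(3 / 4) * 190^(1 / 4) / 198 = -0.79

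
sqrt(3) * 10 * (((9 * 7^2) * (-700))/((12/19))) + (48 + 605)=-8465178.33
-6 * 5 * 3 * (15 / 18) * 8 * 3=-1800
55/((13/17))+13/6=5779/78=74.09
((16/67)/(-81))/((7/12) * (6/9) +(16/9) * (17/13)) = -416/382905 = -0.00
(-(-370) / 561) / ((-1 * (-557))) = 370 / 312477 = 0.00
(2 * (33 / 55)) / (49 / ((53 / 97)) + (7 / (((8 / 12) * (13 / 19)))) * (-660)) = -4134 / 34583605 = -0.00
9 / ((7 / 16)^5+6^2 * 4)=9437184 / 151011751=0.06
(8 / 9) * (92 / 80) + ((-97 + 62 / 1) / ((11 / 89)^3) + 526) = -1078760179 / 59895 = -18010.86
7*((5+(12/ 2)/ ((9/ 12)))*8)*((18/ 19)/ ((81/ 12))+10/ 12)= 13468/ 19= 708.84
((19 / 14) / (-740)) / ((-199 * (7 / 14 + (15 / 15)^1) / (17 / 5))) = 323 / 15462300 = 0.00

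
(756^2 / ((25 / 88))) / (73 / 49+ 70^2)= 2464463232 / 6004325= 410.45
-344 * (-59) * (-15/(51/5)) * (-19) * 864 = 8329478400/17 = 489969317.65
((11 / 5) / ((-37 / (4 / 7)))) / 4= -11 / 1295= -0.01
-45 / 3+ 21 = 6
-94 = -94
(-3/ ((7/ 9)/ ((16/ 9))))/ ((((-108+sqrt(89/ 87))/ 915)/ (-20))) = -8253446400/ 7102753 - 878400*sqrt(7743)/ 7102753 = -1172.89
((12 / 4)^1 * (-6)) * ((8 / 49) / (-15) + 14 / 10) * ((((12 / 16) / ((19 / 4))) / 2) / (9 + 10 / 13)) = -119457 / 591185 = -0.20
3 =3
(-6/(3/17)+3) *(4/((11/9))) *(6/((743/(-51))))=341496/8173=41.78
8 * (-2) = -16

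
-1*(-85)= 85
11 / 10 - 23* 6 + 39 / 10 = -133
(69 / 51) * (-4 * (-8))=736 / 17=43.29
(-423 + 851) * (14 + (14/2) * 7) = 26964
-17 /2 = -8.50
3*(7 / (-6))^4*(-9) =-2401 / 48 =-50.02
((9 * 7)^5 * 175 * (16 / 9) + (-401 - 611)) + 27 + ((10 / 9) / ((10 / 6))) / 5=4631370519227 / 15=308758034615.13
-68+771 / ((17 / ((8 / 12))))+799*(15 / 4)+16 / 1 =202265 / 68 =2974.49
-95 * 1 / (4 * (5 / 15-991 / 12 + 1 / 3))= 285 / 983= 0.29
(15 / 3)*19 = 95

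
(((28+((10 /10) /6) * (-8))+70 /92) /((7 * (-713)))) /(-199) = 3785 /137062842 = 0.00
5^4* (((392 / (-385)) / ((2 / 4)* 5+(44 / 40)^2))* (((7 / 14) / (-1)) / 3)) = 50000 / 1749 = 28.59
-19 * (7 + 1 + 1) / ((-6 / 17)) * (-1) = -969 / 2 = -484.50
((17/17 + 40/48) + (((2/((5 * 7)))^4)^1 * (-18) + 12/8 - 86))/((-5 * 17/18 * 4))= 558233796/127553125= 4.38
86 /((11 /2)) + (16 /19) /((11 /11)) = 3444 /209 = 16.48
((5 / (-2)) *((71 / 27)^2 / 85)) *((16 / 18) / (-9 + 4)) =0.04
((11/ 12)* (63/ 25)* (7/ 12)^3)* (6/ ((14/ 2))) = 3773/ 9600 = 0.39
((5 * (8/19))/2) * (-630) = -12600/19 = -663.16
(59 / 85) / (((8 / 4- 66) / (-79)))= 4661 / 5440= 0.86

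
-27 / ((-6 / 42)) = 189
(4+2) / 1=6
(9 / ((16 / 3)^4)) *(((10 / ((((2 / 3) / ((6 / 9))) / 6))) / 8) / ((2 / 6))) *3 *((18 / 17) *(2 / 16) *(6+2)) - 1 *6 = -5798937 / 1114112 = -5.20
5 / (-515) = -1 / 103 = -0.01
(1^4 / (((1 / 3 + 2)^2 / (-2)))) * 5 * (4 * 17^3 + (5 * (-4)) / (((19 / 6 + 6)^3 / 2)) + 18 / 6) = -36100.93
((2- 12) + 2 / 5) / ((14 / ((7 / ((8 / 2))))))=-6 / 5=-1.20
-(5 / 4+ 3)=-17 / 4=-4.25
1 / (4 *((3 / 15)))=1.25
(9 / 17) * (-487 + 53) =-3906 / 17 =-229.76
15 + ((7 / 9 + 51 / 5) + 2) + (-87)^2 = 7596.98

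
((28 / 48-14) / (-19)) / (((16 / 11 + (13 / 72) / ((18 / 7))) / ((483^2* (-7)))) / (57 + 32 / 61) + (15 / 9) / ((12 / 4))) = 1.27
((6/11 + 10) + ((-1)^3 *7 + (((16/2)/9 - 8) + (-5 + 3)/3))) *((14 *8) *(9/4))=-11732/11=-1066.55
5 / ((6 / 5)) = 25 / 6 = 4.17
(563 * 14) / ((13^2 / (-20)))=-157640 / 169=-932.78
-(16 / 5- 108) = 524 / 5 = 104.80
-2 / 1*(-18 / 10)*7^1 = 126 / 5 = 25.20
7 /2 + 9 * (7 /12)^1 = 35 /4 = 8.75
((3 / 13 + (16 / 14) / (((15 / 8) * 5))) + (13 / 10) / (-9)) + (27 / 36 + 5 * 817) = 334639979 / 81900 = 4085.96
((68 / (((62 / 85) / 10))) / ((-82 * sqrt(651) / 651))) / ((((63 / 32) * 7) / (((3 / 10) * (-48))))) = 739840 * sqrt(651) / 62279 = 303.10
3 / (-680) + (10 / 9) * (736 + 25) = 845.55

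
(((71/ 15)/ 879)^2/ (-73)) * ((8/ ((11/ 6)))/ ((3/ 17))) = -1371152/ 139596912675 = -0.00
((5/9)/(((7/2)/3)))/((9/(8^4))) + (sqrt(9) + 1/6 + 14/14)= 83495/378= 220.89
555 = 555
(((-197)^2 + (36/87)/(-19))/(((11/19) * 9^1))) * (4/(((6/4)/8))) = 124414528/783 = 158894.67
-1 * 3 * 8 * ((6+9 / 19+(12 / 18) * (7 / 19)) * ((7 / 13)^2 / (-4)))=37534 / 3211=11.69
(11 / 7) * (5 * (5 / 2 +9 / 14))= 24.69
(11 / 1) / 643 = 11 / 643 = 0.02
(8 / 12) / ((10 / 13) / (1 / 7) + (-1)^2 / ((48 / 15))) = 416 / 3555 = 0.12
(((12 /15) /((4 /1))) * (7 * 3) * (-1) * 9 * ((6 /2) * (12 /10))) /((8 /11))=-18711 /100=-187.11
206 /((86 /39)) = 4017 /43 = 93.42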